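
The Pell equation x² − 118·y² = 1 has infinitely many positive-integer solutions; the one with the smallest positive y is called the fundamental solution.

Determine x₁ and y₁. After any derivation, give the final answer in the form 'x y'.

306917 28254

√118 = [10; 1,6,3,2,10,2,3,6,1,20, …], period ℓ=10 (even) → k=9
a_0=10:  p_0=10·1+0=10,  q_0=10·0+1=1
a_1=1:  p_1=1·10+1=11,  q_1=1·1+0=1
…
a_3=3:  p_3=3·76+11=239,  q_3=3·7+1=22
a_4=2:  p_4=2·239+76=554,  q_4=2·22+7=51
a_5=10:  p_5=10·554+239=5779,  q_5=10·51+22=532
a_6=2:  p_6=2·5779+554=12112,  q_6=2·532+51=1115
a_7=3:  p_7=3·12112+5779=42115,  q_7=3·1115+532=3877
a_8=6:  p_8=6·42115+12112=264802,  q_8=6·3877+1115=24377
a_9=1:  p_9=1·264802+42115=306917,  q_9=1·24377+3877=28254
→ (306917, 28254).  Check: 306917²=94198044889, 118·28254²=94198044888, difference 1.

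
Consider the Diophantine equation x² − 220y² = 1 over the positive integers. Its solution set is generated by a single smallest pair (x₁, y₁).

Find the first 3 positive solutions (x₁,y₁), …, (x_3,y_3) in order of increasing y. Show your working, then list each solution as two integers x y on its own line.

[14; 1,4,1,28] for √220; ℓ=4 ⇒ convergent index 3
step 0: (14, 1)  from 14·(1,0) + (0,1)
…
step 2: (74, 5)  from 4·(15,1) + (14,1)
step 3: (89, 6)  from 1·(74,5) + (15,1)
fundamental: x₁=89, y₁=6  (since 7921 − 220·36 = 1)
n=2: (89,6)∘(89,6) = (89·89+220·6·6, 89·6+6·89) = (15841,1068)
n=3: (15841,1068)∘(89,6) = (89·15841+220·6·1068, 89·1068+6·15841) = (2819609,190098)

89 6
15841 1068
2819609 190098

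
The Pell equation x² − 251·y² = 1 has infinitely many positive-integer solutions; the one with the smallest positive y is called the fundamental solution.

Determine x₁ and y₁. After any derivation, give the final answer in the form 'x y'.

3674890 231957

√251 → a₀=15, period (1,5,2,1,2,…,5,1,30); ℓ=14 even so k=13
step 0: (15, 1)  from 15·(1,0) + (0,1)
step 1: (16, 1)  from 1·(15,1) + (1,0)
…
step 3: (206, 13)  from 2·(95,6) + (16,1)
step 4: (301, 19)  from 1·(206,13) + (95,6)
…
step 8: (61043, 3853)  from 2·(29563,1866) + (1917,121)
…
step 11: (577033, 36422)  from 2·(212692,13425) + (151649,9572)
step 12: (3097857, 195535)  from 5·(577033,36422) + (212692,13425)
step 13: (3674890, 231957)  from 1·(3097857,195535) + (577033,36422)
fundamental: x₁=3674890, y₁=231957  (since 13504816512100 − 251·53804049849 = 1)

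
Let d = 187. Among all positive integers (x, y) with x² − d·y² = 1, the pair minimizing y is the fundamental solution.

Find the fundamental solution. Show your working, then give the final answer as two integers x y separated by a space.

√187 → a₀=13, period (1,2,13,2,1,26); ℓ=6 even so k=5
a_0=13:  p_0=13·1+0=13,  q_0=13·0+1=1
a_1=1:  p_1=1·13+1=14,  q_1=1·1+0=1
…
a_3=13:  p_3=13·41+14=547,  q_3=13·3+1=40
a_4=2:  p_4=2·547+41=1135,  q_4=2·40+3=83
a_5=1:  p_5=1·1135+547=1682,  q_5=1·83+40=123
fundamental: x₁=1682, y₁=123  (since 2829124 − 187·15129 = 1)

1682 123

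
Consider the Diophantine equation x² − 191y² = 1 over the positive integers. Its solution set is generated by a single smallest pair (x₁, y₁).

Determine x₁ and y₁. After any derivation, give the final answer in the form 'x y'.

8994000 650783

[13; 1,4,1,1,3,…,4,1,26] for √191; ℓ=16 ⇒ convergent index 15
i=0: a=13 ⇒ p=13, q=1
…
i=2: a=4 ⇒ p=69, q=5
…
i=4: a=1 ⇒ p=152, q=11
i=5: a=3 ⇒ p=539, q=39
i=6: a=2 ⇒ p=1230, q=89
i=7: a=2 ⇒ p=2999, q=217
i=8: a=13 ⇒ p=40217, q=2910
i=9: a=2 ⇒ p=83433, q=6037
i=10: a=2 ⇒ p=207083, q=14984
i=11: a=3 ⇒ p=704682, q=50989
i=12: a=1 ⇒ p=911765, q=65973
i=13: a=1 ⇒ p=1616447, q=116962
i=14: a=4 ⇒ p=7377553, q=533821
i=15: a=1 ⇒ p=8994000, q=650783
fundamental: x₁=8994000, y₁=650783  (since 80892036000000 − 191·423518513089 = 1)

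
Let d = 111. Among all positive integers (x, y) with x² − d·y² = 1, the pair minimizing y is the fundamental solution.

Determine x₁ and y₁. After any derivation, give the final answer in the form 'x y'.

[10; 1,1,6,1,1,20] for √111; ℓ=6 ⇒ convergent index 5
k=0  a_k=10  p_k/q_k = 10/1
…
k=4  a_k=1  p_k/q_k = 158/15
k=5  a_k=1  p_k/q_k = 295/28
fundamental: x₁=295, y₁=28  (since 87025 − 111·784 = 1)

295 28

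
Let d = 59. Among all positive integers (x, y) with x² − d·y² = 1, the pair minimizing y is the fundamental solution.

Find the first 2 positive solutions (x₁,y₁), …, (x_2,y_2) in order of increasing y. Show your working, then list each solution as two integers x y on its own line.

530 69
561799 73140

√59 = [7; 1,2,7,2,1,14, …], period ℓ=6 (even) → k=5
k=0  a_k=7  p_k/q_k = 7/1
…
k=2  a_k=2  p_k/q_k = 23/3
k=3  a_k=7  p_k/q_k = 169/22
k=4  a_k=2  p_k/q_k = 361/47
k=5  a_k=1  p_k/q_k = 530/69
→ (530, 69).  Check: 530²=280900, 59·69²=280899, difference 1.
(x_2, y_2) = (530·530 + 59·69·69, 530·69 + 69·530) = (561799, 73140)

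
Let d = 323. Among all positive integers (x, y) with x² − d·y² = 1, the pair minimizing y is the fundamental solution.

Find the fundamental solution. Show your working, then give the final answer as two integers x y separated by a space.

18 1

√323 = [17; 1,34, …], period ℓ=2 (even) → k=1
k=0  a_k=17  p_k/q_k = 17/1
k=1  a_k=1  p_k/q_k = 18/1
→ (18, 1).  Check: 18²=324, 323·1²=323, difference 1.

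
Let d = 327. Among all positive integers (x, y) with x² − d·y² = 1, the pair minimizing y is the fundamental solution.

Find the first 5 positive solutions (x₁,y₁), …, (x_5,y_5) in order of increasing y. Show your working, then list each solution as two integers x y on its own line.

d=327: √d = [18; 12,36] (ℓ=2, even), read p_1/q_1
k=0  a_k=18  p_k/q_k = 18/1
k=1  a_k=12  p_k/q_k = 217/12
(x₁, y₁) = (217, 12);  217² − 327·12² = 1 ✓
n=2: (217,12)∘(217,12) = (217·217+327·12·12, 217·12+12·217) = (94177,5208)
n=3: (94177,5208)∘(217,12) = (217·94177+327·12·5208, 217·5208+12·94177) = (40872601,2260260)
n=4: (40872601,2260260)∘(217,12) = (217·40872601+327·12·2260260, 217·2260260+12·40872601) = (17738614657,980947632)
n=5: (17738614657,980947632)∘(217,12) = (217·17738614657+327·12·980947632, 217·980947632+12·17738614657) = (7698517888537,425729012028)

217 12
94177 5208
40872601 2260260
17738614657 980947632
7698517888537 425729012028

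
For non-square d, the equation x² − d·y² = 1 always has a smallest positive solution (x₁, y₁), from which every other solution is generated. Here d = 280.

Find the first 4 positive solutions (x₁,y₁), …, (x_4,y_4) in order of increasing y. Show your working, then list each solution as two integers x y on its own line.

251 15
126001 7530
63252251 3780045
31752504001 1897575060

[16; 1,2,1,2,1,32] for √280; ℓ=6 ⇒ convergent index 5
i=0: a=16 ⇒ p=16, q=1
i=1: a=1 ⇒ p=17, q=1
…
i=3: a=1 ⇒ p=67, q=4
i=4: a=2 ⇒ p=184, q=11
i=5: a=1 ⇒ p=251, q=15
→ (251, 15).  Check: 251²=63001, 280·15²=63000, difference 1.
(x_2, y_2) = (251·251 + 280·15·15, 251·15 + 15·251) = (126001, 7530)
(x_3, y_3) = (251·126001 + 280·15·7530, 251·7530 + 15·126001) = (63252251, 3780045)
(x_4, y_4) = (251·63252251 + 280·15·3780045, 251·3780045 + 15·63252251) = (31752504001, 1897575060)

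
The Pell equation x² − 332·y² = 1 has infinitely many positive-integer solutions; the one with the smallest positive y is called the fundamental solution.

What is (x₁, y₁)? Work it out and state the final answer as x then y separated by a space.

[18; 4,1,1,8,1,1,4,36] for √332; ℓ=8 ⇒ convergent index 7
i=0: a=18 ⇒ p=18, q=1
…
i=6: a=1 ⇒ p=2970, q=163
i=7: a=4 ⇒ p=13447, q=738
→ (13447, 738).  Check: 13447²=180821809, 332·738²=180821808, difference 1.

13447 738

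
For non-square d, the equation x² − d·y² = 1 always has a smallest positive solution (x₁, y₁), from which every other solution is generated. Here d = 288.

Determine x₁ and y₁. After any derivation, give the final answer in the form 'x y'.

√288 → a₀=16, period (1,32); ℓ=2 even so k=1
k=0  a_k=16  p_k/q_k = 16/1
k=1  a_k=1  p_k/q_k = 17/1
→ (17, 1).  Check: 17²=289, 288·1²=288, difference 1.

17 1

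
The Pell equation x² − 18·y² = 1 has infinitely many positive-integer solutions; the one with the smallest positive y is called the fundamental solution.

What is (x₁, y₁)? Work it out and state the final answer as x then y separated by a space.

17 4

√18 = [4; 4,8, …], period ℓ=2 (even) → k=1
step 0: (4, 1)  from 4·(1,0) + (0,1)
step 1: (17, 4)  from 4·(4,1) + (1,0)
fundamental: x₁=17, y₁=4  (since 289 − 18·16 = 1)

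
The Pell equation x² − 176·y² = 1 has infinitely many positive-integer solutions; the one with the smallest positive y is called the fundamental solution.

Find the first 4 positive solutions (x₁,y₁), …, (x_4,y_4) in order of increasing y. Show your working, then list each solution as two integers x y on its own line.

√176 = [13; 3,1,3,26, …], period ℓ=4 (even) → k=3
i=0: a=13 ⇒ p=13, q=1
i=1: a=3 ⇒ p=40, q=3
i=2: a=1 ⇒ p=53, q=4
i=3: a=3 ⇒ p=199, q=15
fundamental: x₁=199, y₁=15  (since 39601 − 176·225 = 1)
(x_2, y_2) = (199·199 + 176·15·15, 199·15 + 15·199) = (79201, 5970)
(x_3, y_3) = (199·79201 + 176·15·5970, 199·5970 + 15·79201) = (31521799, 2376045)
(x_4, y_4) = (199·31521799 + 176·15·2376045, 199·2376045 + 15·31521799) = (12545596801, 945659940)

199 15
79201 5970
31521799 2376045
12545596801 945659940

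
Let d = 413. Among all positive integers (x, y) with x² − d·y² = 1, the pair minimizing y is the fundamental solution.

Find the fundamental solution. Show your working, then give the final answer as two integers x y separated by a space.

113399 5580

d=413: √d = [20; 3,9,1,4,1,9,3,40] (ℓ=8, even), read p_7/q_7
i=0: a=20 ⇒ p=20, q=1
i=1: a=3 ⇒ p=61, q=3
i=2: a=9 ⇒ p=569, q=28
…
i=5: a=1 ⇒ p=3719, q=183
i=6: a=9 ⇒ p=36560, q=1799
i=7: a=3 ⇒ p=113399, q=5580
fundamental: x₁=113399, y₁=5580  (since 12859333201 − 413·31136400 = 1)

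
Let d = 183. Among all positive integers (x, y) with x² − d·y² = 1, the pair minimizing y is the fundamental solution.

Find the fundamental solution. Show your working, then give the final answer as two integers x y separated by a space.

√183 → a₀=13, period (1,1,8,1,1,26); ℓ=6 even so k=5
step 0: (13, 1)  from 13·(1,0) + (0,1)
step 1: (14, 1)  from 1·(13,1) + (1,0)
…
step 4: (257, 19)  from 1·(230,17) + (27,2)
step 5: (487, 36)  from 1·(257,19) + (230,17)
→ (487, 36).  Check: 487²=237169, 183·36²=237168, difference 1.

487 36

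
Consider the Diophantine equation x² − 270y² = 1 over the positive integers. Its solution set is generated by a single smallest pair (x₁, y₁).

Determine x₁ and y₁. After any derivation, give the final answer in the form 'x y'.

5291 322

[16; 2,3,6,3,2,32] for √270; ℓ=6 ⇒ convergent index 5
a_0=16:  p_0=16·1+0=16,  q_0=16·0+1=1
…
a_3=6:  p_3=6·115+33=723,  q_3=6·7+2=44
a_4=3:  p_4=3·723+115=2284,  q_4=3·44+7=139
a_5=2:  p_5=2·2284+723=5291,  q_5=2·139+44=322
(x₁, y₁) = (5291, 322);  5291² − 270·322² = 1 ✓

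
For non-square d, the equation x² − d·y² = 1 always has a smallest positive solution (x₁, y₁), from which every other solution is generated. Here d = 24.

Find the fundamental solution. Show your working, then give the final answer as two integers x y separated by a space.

5 1

d=24: √d = [4; 1,8] (ℓ=2, even), read p_1/q_1
k=0  a_k=4  p_k/q_k = 4/1
k=1  a_k=1  p_k/q_k = 5/1
(x₁, y₁) = (5, 1);  5² − 24·1² = 1 ✓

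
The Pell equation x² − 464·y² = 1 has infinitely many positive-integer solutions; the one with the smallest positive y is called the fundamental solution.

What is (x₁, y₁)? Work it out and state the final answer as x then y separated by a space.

d=464: √d = [21; 1,1,5,1,1,1,5,1,1,42] (ℓ=10, even), read p_9/q_9
step 0: (21, 1)  from 21·(1,0) + (0,1)
step 1: (22, 1)  from 1·(21,1) + (1,0)
…
step 8: (5299, 246)  from 1·(4502,209) + (797,37)
step 9: (9801, 455)  from 1·(5299,246) + (4502,209)
fundamental: x₁=9801, y₁=455  (since 96059601 − 464·207025 = 1)

9801 455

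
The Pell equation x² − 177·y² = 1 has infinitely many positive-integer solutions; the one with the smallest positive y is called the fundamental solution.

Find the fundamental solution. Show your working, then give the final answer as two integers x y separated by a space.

d=177: √d = [13; 3,3,2,8,2,3,3,26] (ℓ=8, even), read p_7/q_7
k=0  a_k=13  p_k/q_k = 13/1
k=1  a_k=3  p_k/q_k = 40/3
…
k=3  a_k=2  p_k/q_k = 306/23
…
k=5  a_k=2  p_k/q_k = 5468/411
k=6  a_k=3  p_k/q_k = 18985/1427
k=7  a_k=3  p_k/q_k = 62423/4692
→ (62423, 4692).  Check: 62423²=3896630929, 177·4692²=3896630928, difference 1.

62423 4692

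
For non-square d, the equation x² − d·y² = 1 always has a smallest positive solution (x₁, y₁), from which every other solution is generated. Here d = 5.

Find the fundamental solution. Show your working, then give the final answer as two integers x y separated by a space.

9 4

√5 = [2; 4, …], period ℓ=1 (odd) → k=1
k=0  a_k=2  p_k/q_k = 2/1
k=1  a_k=4  p_k/q_k = 9/4
(x₁, y₁) = (9, 4);  9² − 5·4² = 1 ✓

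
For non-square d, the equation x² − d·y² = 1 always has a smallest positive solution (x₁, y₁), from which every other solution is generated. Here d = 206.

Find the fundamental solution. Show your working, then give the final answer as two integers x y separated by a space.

59535 4148

√206 → a₀=14, period (2,1,5,14,5,1,2,28); ℓ=8 even so k=7
step 0: (14, 1)  from 14·(1,0) + (0,1)
step 1: (29, 2)  from 2·(14,1) + (1,0)
step 2: (43, 3)  from 1·(29,2) + (14,1)
step 3: (244, 17)  from 5·(43,3) + (29,2)
…
step 5: (17539, 1222)  from 5·(3459,241) + (244,17)
step 6: (20998, 1463)  from 1·(17539,1222) + (3459,241)
step 7: (59535, 4148)  from 2·(20998,1463) + (17539,1222)
fundamental: x₁=59535, y₁=4148  (since 3544416225 − 206·17205904 = 1)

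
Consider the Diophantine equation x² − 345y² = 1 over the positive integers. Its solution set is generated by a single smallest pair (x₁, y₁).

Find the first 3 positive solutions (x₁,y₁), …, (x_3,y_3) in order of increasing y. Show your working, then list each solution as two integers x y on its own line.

√345 → a₀=18, period (1,1,2,1,6,1,2,1,1,36); ℓ=10 even so k=9
i=0: a=18 ⇒ p=18, q=1
…
i=2: a=1 ⇒ p=37, q=2
i=3: a=2 ⇒ p=93, q=5
i=4: a=1 ⇒ p=130, q=7
…
i=8: a=1 ⇒ p=3882, q=209
i=9: a=1 ⇒ p=6761, q=364
fundamental: x₁=6761, y₁=364  (since 45711121 − 345·132496 = 1)
(x_2, y_2) = (6761·6761 + 345·364·364, 6761·364 + 364·6761) = (91422241, 4922008)
(x_3, y_3) = (6761·91422241 + 345·364·4922008, 6761·4922008 + 364·91422241) = (1236211536041, 66555391812)

6761 364
91422241 4922008
1236211536041 66555391812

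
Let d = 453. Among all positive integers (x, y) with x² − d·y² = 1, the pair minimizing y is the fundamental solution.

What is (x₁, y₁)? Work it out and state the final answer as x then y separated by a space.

1653751 77700

√453 → a₀=21, period (3,1,1,10,14,10,1,1,3,42); ℓ=10 even so k=9
i=0: a=21 ⇒ p=21, q=1
i=1: a=3 ⇒ p=64, q=3
…
i=4: a=10 ⇒ p=1575, q=74
i=5: a=14 ⇒ p=22199, q=1043
…
i=8: a=1 ⇒ p=469329, q=22051
i=9: a=3 ⇒ p=1653751, q=77700
→ (1653751, 77700).  Check: 1653751²=2734892370001, 453·77700²=2734892370000, difference 1.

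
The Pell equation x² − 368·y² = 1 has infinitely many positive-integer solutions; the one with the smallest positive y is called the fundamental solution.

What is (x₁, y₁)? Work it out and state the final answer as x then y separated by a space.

1151 60

√368 → a₀=19, period (5,2,5,38); ℓ=4 even so k=3
a_0=19:  p_0=19·1+0=19,  q_0=19·0+1=1
…
a_2=2:  p_2=2·96+19=211,  q_2=2·5+1=11
a_3=5:  p_3=5·211+96=1151,  q_3=5·11+5=60
fundamental: x₁=1151, y₁=60  (since 1324801 − 368·3600 = 1)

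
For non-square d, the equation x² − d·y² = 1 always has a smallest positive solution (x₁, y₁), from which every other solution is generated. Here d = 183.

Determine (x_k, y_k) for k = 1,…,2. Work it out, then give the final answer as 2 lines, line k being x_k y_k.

487 36
474337 35064

[13; 1,1,8,1,1,26] for √183; ℓ=6 ⇒ convergent index 5
a_0=13:  p_0=13·1+0=13,  q_0=13·0+1=1
…
a_3=8:  p_3=8·27+14=230,  q_3=8·2+1=17
a_4=1:  p_4=1·230+27=257,  q_4=1·17+2=19
a_5=1:  p_5=1·257+230=487,  q_5=1·19+17=36
(x₁, y₁) = (487, 36);  487² − 183·36² = 1 ✓
k=2:  x_2 = 487·487+183·36·36 = 474337,  y_2 = 487·36+36·487 = 35064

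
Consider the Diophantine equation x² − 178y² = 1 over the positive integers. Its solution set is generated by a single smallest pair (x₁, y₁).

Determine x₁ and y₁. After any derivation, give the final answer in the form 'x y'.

1601 120

[13; 2,1,12,1,2,26] for √178; ℓ=6 ⇒ convergent index 5
k=0  a_k=13  p_k/q_k = 13/1
k=1  a_k=2  p_k/q_k = 27/2
…
k=4  a_k=1  p_k/q_k = 547/41
k=5  a_k=2  p_k/q_k = 1601/120
(x₁, y₁) = (1601, 120);  1601² − 178·120² = 1 ✓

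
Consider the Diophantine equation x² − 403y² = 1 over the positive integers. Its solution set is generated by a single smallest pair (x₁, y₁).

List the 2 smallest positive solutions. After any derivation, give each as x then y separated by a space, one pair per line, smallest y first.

[20; 13,2,1,3,1,3,1,2,13,40] for √403; ℓ=10 ⇒ convergent index 9
step 0: (20, 1)  from 20·(1,0) + (0,1)
…
step 2: (542, 27)  from 2·(261,13) + (20,1)
step 3: (803, 40)  from 1·(542,27) + (261,13)
step 4: (2951, 147)  from 3·(803,40) + (542,27)
…
step 6: (14213, 708)  from 3·(3754,187) + (2951,147)
step 7: (17967, 895)  from 1·(14213,708) + (3754,187)
step 8: (50147, 2498)  from 2·(17967,895) + (14213,708)
step 9: (669878, 33369)  from 13·(50147,2498) + (17967,895)
(x₁, y₁) = (669878, 33369);  669878² − 403·33369² = 1 ✓
k=2:  x_2 = 669878·669878+403·33369·33369 = 897473069767,  y_2 = 669878·33369+33369·669878 = 44706317964

669878 33369
897473069767 44706317964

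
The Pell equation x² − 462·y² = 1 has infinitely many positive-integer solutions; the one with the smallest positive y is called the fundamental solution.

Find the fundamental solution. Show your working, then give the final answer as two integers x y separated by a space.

43 2

√462 → a₀=21, period (2,42); ℓ=2 even so k=1
k=0  a_k=21  p_k/q_k = 21/1
k=1  a_k=2  p_k/q_k = 43/2
→ (43, 2).  Check: 43²=1849, 462·2²=1848, difference 1.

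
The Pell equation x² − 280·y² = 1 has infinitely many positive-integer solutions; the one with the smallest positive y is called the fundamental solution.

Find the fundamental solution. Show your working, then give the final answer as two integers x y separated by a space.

251 15

d=280: √d = [16; 1,2,1,2,1,32] (ℓ=6, even), read p_5/q_5
k=0  a_k=16  p_k/q_k = 16/1
…
k=3  a_k=1  p_k/q_k = 67/4
k=4  a_k=2  p_k/q_k = 184/11
k=5  a_k=1  p_k/q_k = 251/15
fundamental: x₁=251, y₁=15  (since 63001 − 280·225 = 1)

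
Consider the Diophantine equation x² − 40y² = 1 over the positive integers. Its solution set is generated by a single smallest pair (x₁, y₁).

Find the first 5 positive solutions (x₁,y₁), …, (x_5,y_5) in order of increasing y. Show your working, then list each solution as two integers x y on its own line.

[6; 3,12] for √40; ℓ=2 ⇒ convergent index 1
k=0  a_k=6  p_k/q_k = 6/1
k=1  a_k=3  p_k/q_k = 19/3
fundamental: x₁=19, y₁=3  (since 361 − 40·9 = 1)
k=2:  x_2 = 19·19+40·3·3 = 721,  y_2 = 19·3+3·19 = 114
k=3:  x_3 = 19·721+40·3·114 = 27379,  y_3 = 19·114+3·721 = 4329
k=4:  x_4 = 19·27379+40·3·4329 = 1039681,  y_4 = 19·4329+3·27379 = 164388
k=5:  x_5 = 19·1039681+40·3·164388 = 39480499,  y_5 = 19·164388+3·1039681 = 6242415

19 3
721 114
27379 4329
1039681 164388
39480499 6242415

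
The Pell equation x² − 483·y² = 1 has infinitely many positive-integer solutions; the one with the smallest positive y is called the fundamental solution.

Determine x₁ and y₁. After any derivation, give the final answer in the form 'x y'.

22 1

d=483: √d = [21; 1,42] (ℓ=2, even), read p_1/q_1
k=0  a_k=21  p_k/q_k = 21/1
k=1  a_k=1  p_k/q_k = 22/1
(x₁, y₁) = (22, 1);  22² − 483·1² = 1 ✓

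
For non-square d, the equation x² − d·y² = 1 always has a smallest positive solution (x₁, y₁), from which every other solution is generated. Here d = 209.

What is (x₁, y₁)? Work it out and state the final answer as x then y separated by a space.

√209 → a₀=14, period (2,5,3,2,3,5,2,28); ℓ=8 even so k=7
step 0: (14, 1)  from 14·(1,0) + (0,1)
…
step 2: (159, 11)  from 5·(29,2) + (14,1)
…
step 5: (4019, 278)  from 3·(1171,81) + (506,35)
step 6: (21266, 1471)  from 5·(4019,278) + (1171,81)
step 7: (46551, 3220)  from 2·(21266,1471) + (4019,278)
fundamental: x₁=46551, y₁=3220  (since 2166995601 − 209·10368400 = 1)

46551 3220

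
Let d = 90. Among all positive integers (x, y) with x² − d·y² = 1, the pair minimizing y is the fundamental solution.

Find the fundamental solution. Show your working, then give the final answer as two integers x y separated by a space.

19 2

√90 = [9; 2,18, …], period ℓ=2 (even) → k=1
step 0: (9, 1)  from 9·(1,0) + (0,1)
step 1: (19, 2)  from 2·(9,1) + (1,0)
→ (19, 2).  Check: 19²=361, 90·2²=360, difference 1.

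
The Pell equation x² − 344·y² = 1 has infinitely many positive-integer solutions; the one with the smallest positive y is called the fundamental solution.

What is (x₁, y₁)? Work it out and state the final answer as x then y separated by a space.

10405 561

√344 → a₀=18, period (1,1,4,1,3,1,4,1,1,36); ℓ=10 even so k=9
a_0=18:  p_0=18·1+0=18,  q_0=18·0+1=1
…
a_3=4:  p_3=4·37+19=167,  q_3=4·2+1=9
…
a_5=3:  p_5=3·204+167=779,  q_5=3·11+9=42
…
a_8=1:  p_8=1·4711+983=5694,  q_8=1·254+53=307
a_9=1:  p_9=1·5694+4711=10405,  q_9=1·307+254=561
→ (10405, 561).  Check: 10405²=108264025, 344·561²=108264024, difference 1.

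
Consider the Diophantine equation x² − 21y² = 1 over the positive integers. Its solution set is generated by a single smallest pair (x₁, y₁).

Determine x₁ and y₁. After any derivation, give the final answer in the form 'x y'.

55 12

[4; 1,1,2,1,1,8] for √21; ℓ=6 ⇒ convergent index 5
step 0: (4, 1)  from 4·(1,0) + (0,1)
…
step 2: (9, 2)  from 1·(5,1) + (4,1)
…
step 4: (32, 7)  from 1·(23,5) + (9,2)
step 5: (55, 12)  from 1·(32,7) + (23,5)
→ (55, 12).  Check: 55²=3025, 21·12²=3024, difference 1.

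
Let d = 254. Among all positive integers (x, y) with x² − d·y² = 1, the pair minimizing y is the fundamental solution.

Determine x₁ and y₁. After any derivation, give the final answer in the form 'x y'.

255 16

√254 = [15; 1,14,1,30, …], period ℓ=4 (even) → k=3
step 0: (15, 1)  from 15·(1,0) + (0,1)
step 1: (16, 1)  from 1·(15,1) + (1,0)
step 2: (239, 15)  from 14·(16,1) + (15,1)
step 3: (255, 16)  from 1·(239,15) + (16,1)
fundamental: x₁=255, y₁=16  (since 65025 − 254·256 = 1)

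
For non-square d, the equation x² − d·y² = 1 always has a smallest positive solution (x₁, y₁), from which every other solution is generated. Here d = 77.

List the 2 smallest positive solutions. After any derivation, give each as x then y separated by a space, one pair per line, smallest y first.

351 40
246401 28080

d=77: √d = [8; 1,3,2,3,1,16] (ℓ=6, even), read p_5/q_5
k=0  a_k=8  p_k/q_k = 8/1
k=1  a_k=1  p_k/q_k = 9/1
k=2  a_k=3  p_k/q_k = 35/4
k=3  a_k=2  p_k/q_k = 79/9
k=4  a_k=3  p_k/q_k = 272/31
k=5  a_k=1  p_k/q_k = 351/40
(x₁, y₁) = (351, 40);  351² − 77·40² = 1 ✓
(x_2, y_2) = (351·351 + 77·40·40, 351·40 + 40·351) = (246401, 28080)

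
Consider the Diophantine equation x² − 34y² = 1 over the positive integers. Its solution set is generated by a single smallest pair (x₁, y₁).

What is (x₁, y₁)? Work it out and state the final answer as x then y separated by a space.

35 6

√34 = [5; 1,4,1,10, …], period ℓ=4 (even) → k=3
i=0: a=5 ⇒ p=5, q=1
…
i=2: a=4 ⇒ p=29, q=5
i=3: a=1 ⇒ p=35, q=6
→ (35, 6).  Check: 35²=1225, 34·6²=1224, difference 1.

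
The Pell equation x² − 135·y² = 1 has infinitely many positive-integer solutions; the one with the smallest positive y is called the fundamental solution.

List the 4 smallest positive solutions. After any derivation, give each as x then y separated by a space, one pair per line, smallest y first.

244 21
119071 10248
58106404 5001003
28355806081 2440479216

√135 → a₀=11, period (1,1,1,1,1,1,1,22); ℓ=8 even so k=7
a_0=11:  p_0=11·1+0=11,  q_0=11·0+1=1
a_1=1:  p_1=1·11+1=12,  q_1=1·1+0=1
a_2=1:  p_2=1·12+11=23,  q_2=1·1+1=2
a_3=1:  p_3=1·23+12=35,  q_3=1·2+1=3
a_4=1:  p_4=1·35+23=58,  q_4=1·3+2=5
a_5=1:  p_5=1·58+35=93,  q_5=1·5+3=8
a_6=1:  p_6=1·93+58=151,  q_6=1·8+5=13
a_7=1:  p_7=1·151+93=244,  q_7=1·13+8=21
→ (244, 21).  Check: 244²=59536, 135·21²=59535, difference 1.
n=2: (244,21)∘(244,21) = (244·244+135·21·21, 244·21+21·244) = (119071,10248)
n=3: (119071,10248)∘(244,21) = (244·119071+135·21·10248, 244·10248+21·119071) = (58106404,5001003)
n=4: (58106404,5001003)∘(244,21) = (244·58106404+135·21·5001003, 244·5001003+21·58106404) = (28355806081,2440479216)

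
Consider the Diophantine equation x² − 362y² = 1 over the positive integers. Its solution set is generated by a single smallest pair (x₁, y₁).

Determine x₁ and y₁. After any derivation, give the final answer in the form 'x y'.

√362 → a₀=19, period (38); ℓ=1 odd so k=1
a_0=19:  p_0=19·1+0=19,  q_0=19·0+1=1
a_1=38:  p_1=38·19+1=723,  q_1=38·1+0=38
(x₁, y₁) = (723, 38);  723² − 362·38² = 1 ✓

723 38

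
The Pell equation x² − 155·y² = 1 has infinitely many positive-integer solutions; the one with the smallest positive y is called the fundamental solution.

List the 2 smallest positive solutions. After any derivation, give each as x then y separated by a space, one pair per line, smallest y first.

[12; 2,4,2,24] for √155; ℓ=4 ⇒ convergent index 3
k=0  a_k=12  p_k/q_k = 12/1
k=1  a_k=2  p_k/q_k = 25/2
k=2  a_k=4  p_k/q_k = 112/9
k=3  a_k=2  p_k/q_k = 249/20
fundamental: x₁=249, y₁=20  (since 62001 − 155·400 = 1)
(x_2, y_2) = (249·249 + 155·20·20, 249·20 + 20·249) = (124001, 9960)

249 20
124001 9960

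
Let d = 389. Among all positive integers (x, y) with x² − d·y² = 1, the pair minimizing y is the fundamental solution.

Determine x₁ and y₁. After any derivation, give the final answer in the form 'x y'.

d=389: √d = [19; 1,2,1,1,1,1,2,1,38] (ℓ=9, odd), read p_17/q_17
step 0: (19, 1)  from 19·(1,0) + (0,1)
step 1: (20, 1)  from 1·(19,1) + (1,0)
step 2: (59, 3)  from 2·(20,1) + (19,1)
…
step 4: (138, 7)  from 1·(79,4) + (59,3)
step 5: (217, 11)  from 1·(138,7) + (79,4)
step 6: (355, 18)  from 1·(217,11) + (138,7)
step 7: (927, 47)  from 2·(355,18) + (217,11)
…
step 9: (49643, 2517)  from 38·(1282,65) + (927,47)
…
step 11: (151493, 7681)  from 2·(50925,2582) + (49643,2517)
step 12: (202418, 10263)  from 1·(151493,7681) + (50925,2582)
step 13: (353911, 17944)  from 1·(202418,10263) + (151493,7681)
step 14: (556329, 28207)  from 1·(353911,17944) + (202418,10263)
step 15: (910240, 46151)  from 1·(556329,28207) + (353911,17944)
step 16: (2376809, 120509)  from 2·(910240,46151) + (556329,28207)
step 17: (3287049, 166660)  from 1·(2376809,120509) + (910240,46151)
fundamental: x₁=3287049, y₁=166660  (since 10804691128401 − 389·27775555600 = 1)

3287049 166660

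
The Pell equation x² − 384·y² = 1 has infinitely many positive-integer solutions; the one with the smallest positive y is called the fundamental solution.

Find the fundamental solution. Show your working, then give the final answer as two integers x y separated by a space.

d=384: √d = [19; 1,1,2,9,2,1,1,38] (ℓ=8, even), read p_7/q_7
k=0  a_k=19  p_k/q_k = 19/1
k=1  a_k=1  p_k/q_k = 20/1
…
k=3  a_k=2  p_k/q_k = 98/5
…
k=5  a_k=2  p_k/q_k = 1940/99
k=6  a_k=1  p_k/q_k = 2861/146
k=7  a_k=1  p_k/q_k = 4801/245
→ (4801, 245).  Check: 4801²=23049601, 384·245²=23049600, difference 1.

4801 245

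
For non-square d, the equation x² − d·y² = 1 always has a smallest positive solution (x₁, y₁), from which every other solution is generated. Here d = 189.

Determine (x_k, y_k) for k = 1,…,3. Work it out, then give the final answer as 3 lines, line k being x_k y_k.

√189 → a₀=13, period (1,2,1,26); ℓ=4 even so k=3
i=0: a=13 ⇒ p=13, q=1
…
i=2: a=2 ⇒ p=41, q=3
i=3: a=1 ⇒ p=55, q=4
fundamental: x₁=55, y₁=4  (since 3025 − 189·16 = 1)
k=2:  x_2 = 55·55+189·4·4 = 6049,  y_2 = 55·4+4·55 = 440
k=3:  x_3 = 55·6049+189·4·440 = 665335,  y_3 = 55·440+4·6049 = 48396

55 4
6049 440
665335 48396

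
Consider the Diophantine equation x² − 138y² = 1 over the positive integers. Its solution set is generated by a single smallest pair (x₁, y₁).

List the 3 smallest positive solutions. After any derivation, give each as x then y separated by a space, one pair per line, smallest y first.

47 4
4417 376
415151 35340

[11; 1,2,1,22] for √138; ℓ=4 ⇒ convergent index 3
i=0: a=11 ⇒ p=11, q=1
i=1: a=1 ⇒ p=12, q=1
i=2: a=2 ⇒ p=35, q=3
i=3: a=1 ⇒ p=47, q=4
→ (47, 4).  Check: 47²=2209, 138·4²=2208, difference 1.
(47+4√138)^2 = 4417 + 376√138
(47+4√138)^3 = 415151 + 35340√138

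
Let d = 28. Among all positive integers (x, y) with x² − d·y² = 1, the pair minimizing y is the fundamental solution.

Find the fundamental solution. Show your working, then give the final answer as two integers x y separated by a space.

127 24

√28 → a₀=5, period (3,2,3,10); ℓ=4 even so k=3
k=0  a_k=5  p_k/q_k = 5/1
…
k=2  a_k=2  p_k/q_k = 37/7
k=3  a_k=3  p_k/q_k = 127/24
fundamental: x₁=127, y₁=24  (since 16129 − 28·576 = 1)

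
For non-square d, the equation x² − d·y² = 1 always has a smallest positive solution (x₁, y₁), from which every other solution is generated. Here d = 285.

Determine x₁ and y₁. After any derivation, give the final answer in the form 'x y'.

√285 = [16; 1,7,2,7,1,32, …], period ℓ=6 (even) → k=5
step 0: (16, 1)  from 16·(1,0) + (0,1)
step 1: (17, 1)  from 1·(16,1) + (1,0)
…
step 3: (287, 17)  from 2·(135,8) + (17,1)
step 4: (2144, 127)  from 7·(287,17) + (135,8)
step 5: (2431, 144)  from 1·(2144,127) + (287,17)
→ (2431, 144).  Check: 2431²=5909761, 285·144²=5909760, difference 1.

2431 144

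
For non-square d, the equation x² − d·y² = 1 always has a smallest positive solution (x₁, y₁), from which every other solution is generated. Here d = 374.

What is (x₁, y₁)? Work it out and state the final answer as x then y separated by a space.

[19; 2,1,18,1,2,38] for √374; ℓ=6 ⇒ convergent index 5
a_0=19:  p_0=19·1+0=19,  q_0=19·0+1=1
…
a_4=1:  p_4=1·1083+58=1141,  q_4=1·56+3=59
a_5=2:  p_5=2·1141+1083=3365,  q_5=2·59+56=174
(x₁, y₁) = (3365, 174);  3365² − 374·174² = 1 ✓

3365 174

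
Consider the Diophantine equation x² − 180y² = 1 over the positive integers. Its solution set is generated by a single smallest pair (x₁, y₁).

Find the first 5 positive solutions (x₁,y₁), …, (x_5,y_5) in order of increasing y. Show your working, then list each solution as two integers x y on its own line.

161 12
51841 3864
16692641 1244196
5374978561 400627248
1730726404001 129000729660

[13; 2,2,2,26] for √180; ℓ=4 ⇒ convergent index 3
a_0=13:  p_0=13·1+0=13,  q_0=13·0+1=1
a_1=2:  p_1=2·13+1=27,  q_1=2·1+0=2
a_2=2:  p_2=2·27+13=67,  q_2=2·2+1=5
a_3=2:  p_3=2·67+27=161,  q_3=2·5+2=12
→ (161, 12).  Check: 161²=25921, 180·12²=25920, difference 1.
(161+12√180)^2 = 51841 + 3864√180
(161+12√180)^3 = 16692641 + 1244196√180
(161+12√180)^4 = 5374978561 + 400627248√180
(161+12√180)^5 = 1730726404001 + 129000729660√180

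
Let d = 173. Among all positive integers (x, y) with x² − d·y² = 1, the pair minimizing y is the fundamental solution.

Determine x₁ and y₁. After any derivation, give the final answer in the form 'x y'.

[13; 6,1,1,6,26] for √173; ℓ=5 ⇒ convergent index 9
i=0: a=13 ⇒ p=13, q=1
i=1: a=6 ⇒ p=79, q=6
…
i=3: a=1 ⇒ p=171, q=13
i=4: a=6 ⇒ p=1118, q=85
i=5: a=26 ⇒ p=29239, q=2223
i=6: a=6 ⇒ p=176552, q=13423
i=7: a=1 ⇒ p=205791, q=15646
i=8: a=1 ⇒ p=382343, q=29069
i=9: a=6 ⇒ p=2499849, q=190060
fundamental: x₁=2499849, y₁=190060  (since 6249245022801 − 173·36122803600 = 1)

2499849 190060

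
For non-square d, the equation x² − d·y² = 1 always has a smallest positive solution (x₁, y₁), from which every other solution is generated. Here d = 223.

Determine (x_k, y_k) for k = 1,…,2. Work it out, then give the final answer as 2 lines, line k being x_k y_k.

224 15
100351 6720

d=223: √d = [14; 1,13,1,28] (ℓ=4, even), read p_3/q_3
i=0: a=14 ⇒ p=14, q=1
i=1: a=1 ⇒ p=15, q=1
i=2: a=13 ⇒ p=209, q=14
i=3: a=1 ⇒ p=224, q=15
(x₁, y₁) = (224, 15);  224² − 223·15² = 1 ✓
(x_2, y_2) = (224·224 + 223·15·15, 224·15 + 15·224) = (100351, 6720)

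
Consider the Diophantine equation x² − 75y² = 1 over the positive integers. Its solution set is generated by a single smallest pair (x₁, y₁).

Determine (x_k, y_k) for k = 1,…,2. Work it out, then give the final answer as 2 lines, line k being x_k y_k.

26 3
1351 156

d=75: √d = [8; 1,1,1,16] (ℓ=4, even), read p_3/q_3
k=0  a_k=8  p_k/q_k = 8/1
k=1  a_k=1  p_k/q_k = 9/1
k=2  a_k=1  p_k/q_k = 17/2
k=3  a_k=1  p_k/q_k = 26/3
→ (26, 3).  Check: 26²=676, 75·3²=675, difference 1.
n=2: (26,3)∘(26,3) = (26·26+75·3·3, 26·3+3·26) = (1351,156)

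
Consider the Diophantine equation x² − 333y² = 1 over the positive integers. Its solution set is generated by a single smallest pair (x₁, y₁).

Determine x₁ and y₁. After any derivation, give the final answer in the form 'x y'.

73 4

[18; 4,36] for √333; ℓ=2 ⇒ convergent index 1
step 0: (18, 1)  from 18·(1,0) + (0,1)
step 1: (73, 4)  from 4·(18,1) + (1,0)
fundamental: x₁=73, y₁=4  (since 5329 − 333·16 = 1)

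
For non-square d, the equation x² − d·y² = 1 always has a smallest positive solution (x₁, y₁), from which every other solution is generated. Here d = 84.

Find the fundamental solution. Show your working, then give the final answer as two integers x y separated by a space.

[9; 6,18] for √84; ℓ=2 ⇒ convergent index 1
step 0: (9, 1)  from 9·(1,0) + (0,1)
step 1: (55, 6)  from 6·(9,1) + (1,0)
→ (55, 6).  Check: 55²=3025, 84·6²=3024, difference 1.

55 6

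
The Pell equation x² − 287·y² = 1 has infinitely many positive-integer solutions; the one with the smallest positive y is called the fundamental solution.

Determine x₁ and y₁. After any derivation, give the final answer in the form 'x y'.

[16; 1,15,1,32] for √287; ℓ=4 ⇒ convergent index 3
i=0: a=16 ⇒ p=16, q=1
…
i=2: a=15 ⇒ p=271, q=16
i=3: a=1 ⇒ p=288, q=17
→ (288, 17).  Check: 288²=82944, 287·17²=82943, difference 1.

288 17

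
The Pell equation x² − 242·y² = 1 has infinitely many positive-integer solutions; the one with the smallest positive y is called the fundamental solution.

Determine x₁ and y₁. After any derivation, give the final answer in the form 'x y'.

19601 1260

√242 → a₀=15, period (1,1,3,1,14,1,3,1,1,30); ℓ=10 even so k=9
a_0=15:  p_0=15·1+0=15,  q_0=15·0+1=1
…
a_4=1:  p_4=1·109+31=140,  q_4=1·7+2=9
…
a_7=3:  p_7=3·2209+2069=8696,  q_7=3·142+133=559
a_8=1:  p_8=1·8696+2209=10905,  q_8=1·559+142=701
a_9=1:  p_9=1·10905+8696=19601,  q_9=1·701+559=1260
→ (19601, 1260).  Check: 19601²=384199201, 242·1260²=384199200, difference 1.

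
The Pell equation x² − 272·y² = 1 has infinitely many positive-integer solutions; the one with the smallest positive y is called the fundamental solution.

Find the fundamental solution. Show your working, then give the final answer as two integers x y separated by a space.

33 2

d=272: √d = [16; 2,32] (ℓ=2, even), read p_1/q_1
i=0: a=16 ⇒ p=16, q=1
i=1: a=2 ⇒ p=33, q=2
(x₁, y₁) = (33, 2);  33² − 272·2² = 1 ✓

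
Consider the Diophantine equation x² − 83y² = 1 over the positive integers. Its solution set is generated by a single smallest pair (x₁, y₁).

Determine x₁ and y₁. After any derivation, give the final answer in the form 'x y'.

82 9

√83 = [9; 9,18, …], period ℓ=2 (even) → k=1
k=0  a_k=9  p_k/q_k = 9/1
k=1  a_k=9  p_k/q_k = 82/9
fundamental: x₁=82, y₁=9  (since 6724 − 83·81 = 1)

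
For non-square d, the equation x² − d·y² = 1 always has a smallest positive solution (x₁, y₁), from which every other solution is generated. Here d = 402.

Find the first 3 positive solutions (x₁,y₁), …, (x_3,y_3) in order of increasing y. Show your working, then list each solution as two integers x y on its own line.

401 20
321601 16040
257923601 12864060

√402 = [20; 20,40, …], period ℓ=2 (even) → k=1
i=0: a=20 ⇒ p=20, q=1
i=1: a=20 ⇒ p=401, q=20
(x₁, y₁) = (401, 20);  401² − 402·20² = 1 ✓
(401+20√402)^2 = 321601 + 16040√402
(401+20√402)^3 = 257923601 + 12864060√402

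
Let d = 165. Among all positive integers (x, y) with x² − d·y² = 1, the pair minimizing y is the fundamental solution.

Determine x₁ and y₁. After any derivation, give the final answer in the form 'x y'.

√165 → a₀=12, period (1,5,2,5,1,24); ℓ=6 even so k=5
k=0  a_k=12  p_k/q_k = 12/1
…
k=2  a_k=5  p_k/q_k = 77/6
…
k=4  a_k=5  p_k/q_k = 912/71
k=5  a_k=1  p_k/q_k = 1079/84
(x₁, y₁) = (1079, 84);  1079² − 165·84² = 1 ✓

1079 84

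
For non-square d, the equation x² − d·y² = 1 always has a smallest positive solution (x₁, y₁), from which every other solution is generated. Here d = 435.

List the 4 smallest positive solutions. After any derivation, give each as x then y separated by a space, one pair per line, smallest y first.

146 7
42631 2044
12448106 596841
3634804321 174275528

√435 → a₀=20, period (1,5,1,40); ℓ=4 even so k=3
step 0: (20, 1)  from 20·(1,0) + (0,1)
…
step 2: (125, 6)  from 5·(21,1) + (20,1)
step 3: (146, 7)  from 1·(125,6) + (21,1)
(x₁, y₁) = (146, 7);  146² − 435·7² = 1 ✓
(146+7√435)^2 = 42631 + 2044√435
(146+7√435)^3 = 12448106 + 596841√435
(146+7√435)^4 = 3634804321 + 174275528√435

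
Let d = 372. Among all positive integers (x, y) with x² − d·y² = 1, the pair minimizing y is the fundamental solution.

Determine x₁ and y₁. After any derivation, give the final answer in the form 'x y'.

d=372: √d = [19; 3,2,12,2,3,38] (ℓ=6, even), read p_5/q_5
k=0  a_k=19  p_k/q_k = 19/1
…
k=4  a_k=2  p_k/q_k = 3491/181
k=5  a_k=3  p_k/q_k = 12151/630
(x₁, y₁) = (12151, 630);  12151² − 372·630² = 1 ✓

12151 630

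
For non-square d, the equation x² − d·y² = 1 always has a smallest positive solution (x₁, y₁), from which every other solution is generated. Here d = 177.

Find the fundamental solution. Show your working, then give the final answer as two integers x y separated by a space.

62423 4692

d=177: √d = [13; 3,3,2,8,2,3,3,26] (ℓ=8, even), read p_7/q_7
i=0: a=13 ⇒ p=13, q=1
…
i=2: a=3 ⇒ p=133, q=10
…
i=5: a=2 ⇒ p=5468, q=411
i=6: a=3 ⇒ p=18985, q=1427
i=7: a=3 ⇒ p=62423, q=4692
fundamental: x₁=62423, y₁=4692  (since 3896630929 − 177·22014864 = 1)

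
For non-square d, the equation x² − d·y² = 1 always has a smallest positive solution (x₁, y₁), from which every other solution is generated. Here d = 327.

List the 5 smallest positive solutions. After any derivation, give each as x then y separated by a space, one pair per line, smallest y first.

[18; 12,36] for √327; ℓ=2 ⇒ convergent index 1
step 0: (18, 1)  from 18·(1,0) + (0,1)
step 1: (217, 12)  from 12·(18,1) + (1,0)
→ (217, 12).  Check: 217²=47089, 327·12²=47088, difference 1.
k=2:  x_2 = 217·217+327·12·12 = 94177,  y_2 = 217·12+12·217 = 5208
k=3:  x_3 = 217·94177+327·12·5208 = 40872601,  y_3 = 217·5208+12·94177 = 2260260
k=4:  x_4 = 217·40872601+327·12·2260260 = 17738614657,  y_4 = 217·2260260+12·40872601 = 980947632
k=5:  x_5 = 217·17738614657+327·12·980947632 = 7698517888537,  y_5 = 217·980947632+12·17738614657 = 425729012028

217 12
94177 5208
40872601 2260260
17738614657 980947632
7698517888537 425729012028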